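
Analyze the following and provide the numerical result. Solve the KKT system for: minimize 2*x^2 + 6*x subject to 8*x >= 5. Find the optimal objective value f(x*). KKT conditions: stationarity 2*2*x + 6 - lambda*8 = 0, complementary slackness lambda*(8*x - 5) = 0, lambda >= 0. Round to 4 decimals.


Step 1: Try lambda = 0 (constraint inactive).
x_unc = -6/(2*2) = -1.5
Check: 8*-1.5 = -12.0 < 5 -- violated!
Step 2: Constraint must be active: 8*x = 5
x* = 5/8 = 0.625
lambda = (2*2*0.625 + 6)/8 = 1.0625
Step 3: Compute optimal value.
f(x*) = 2*0.625^2 + 6*0.625 = 4.5313


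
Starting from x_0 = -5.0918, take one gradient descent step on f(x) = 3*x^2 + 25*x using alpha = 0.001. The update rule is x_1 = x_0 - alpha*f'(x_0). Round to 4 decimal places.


We compute the gradient at x_0 and apply the update.
f'(x) = 6*x + 25
f'(-5.0918) = 6*-5.0918 + 25 = -5.5508
x_1 = -5.0918 - 0.001*-5.5508 = -5.0862


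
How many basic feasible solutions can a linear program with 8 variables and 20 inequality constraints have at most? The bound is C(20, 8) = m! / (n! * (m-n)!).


Each vertex corresponds to some choice of n active constraints out of m, so the number of vertices is at most C(m, n) = m! / (n!(m-n)!).
m = 20, n = 8
Numerator: 20 * 19 * 18 * 17 * 16 * 15 * 14 * 13
Denominator: 8! = 40320
C(20, 8) = 125970


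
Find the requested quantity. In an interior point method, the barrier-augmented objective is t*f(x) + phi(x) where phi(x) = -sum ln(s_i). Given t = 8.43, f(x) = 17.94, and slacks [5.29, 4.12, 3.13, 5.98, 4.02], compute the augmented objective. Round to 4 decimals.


Step 1: Compute log-barrier.
ln values: [1.6658, 1.4159, 1.141, 1.7884, 1.3913]
phi = -(1.6658 + 1.4159 + 1.141 + 1.7884 + 1.3913) = -7.4024
Step 2: Compute augmented objective.
t*f(x) = 8.43*17.94 = 151.2342
Total = 151.2342 - 7.4024 = 143.8318


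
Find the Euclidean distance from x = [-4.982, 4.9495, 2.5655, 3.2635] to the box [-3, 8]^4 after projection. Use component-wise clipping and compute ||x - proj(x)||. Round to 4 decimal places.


Project each component onto [-3, 8].
clip(-4.982) = -3.0, clip(4.9495) = 4.9495, clip(2.5655) = 2.5655, clip(3.2635) = 3.2635
Projection = [-3.0, 4.9495, 2.5655, 3.2635]
Squared diffs: [3.9283, 0.0, 0.0, 0.0]
Distance = sqrt(3.9283) = 1.982


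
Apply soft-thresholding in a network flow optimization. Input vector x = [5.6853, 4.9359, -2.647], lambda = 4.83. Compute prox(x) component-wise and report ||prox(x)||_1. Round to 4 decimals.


Soft-thresholding with lambda = 4.83:
prox(5.6853) = sign(5.6853)*max(|5.6853| - 4.83, 0) = 0.8553
prox(4.9359) = sign(4.9359)*max(|4.9359| - 4.83, 0) = 0.1059
prox(-2.647) = sign(-2.647)*max(|-2.647| - 4.83, 0) = 0.0
prox(x) = [0.8553, 0.1059, 0.0]
||prox(x)||_1 = 0.8553 + 0.1059 + 0.0 = 0.9612


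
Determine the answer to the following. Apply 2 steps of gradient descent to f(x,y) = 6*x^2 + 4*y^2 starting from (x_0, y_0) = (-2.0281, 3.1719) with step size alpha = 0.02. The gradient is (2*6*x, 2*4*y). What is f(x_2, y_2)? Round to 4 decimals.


Gradient descent on f(x,y) = 6*x^2 + 4*y^2.
Starting point: (-2.0281, 3.1719), alpha = 0.02
Step 1: grad_x = 2*6*-2.0281 = -24.3372, grad_y = 2*4*3.1719 = 25.3752
  x_1 = -2.0281 - 0.02*-24.3372 = -1.5414
  y_1 = 3.1719 - 0.02*25.3752 = 2.6644
Step 2: grad_x = 2*6*-1.5414 = -18.4963, grad_y = 2*4*2.6644 = 21.3152
  x_2 = -1.5414 - 0.02*-18.4963 = -1.1714
  y_2 = 2.6644 - 0.02*21.3152 = 2.2381
f(-1.1714, 2.2381) = 6*(-1.1714)^2 + 4*2.2381^2 = 28.2697


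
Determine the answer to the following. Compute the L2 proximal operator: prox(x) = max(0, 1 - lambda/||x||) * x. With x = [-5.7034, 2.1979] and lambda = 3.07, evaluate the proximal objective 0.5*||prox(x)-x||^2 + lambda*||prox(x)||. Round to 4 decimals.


Step 1: Compute ||x||.
||x|| = 6.1122
Step 2: Compute scaling factor.
scale = max(0, 1 - 3.07/6.1122) = 0.4977
Step 3: prox(x) = [-2.8388, 1.094]
||prox(x)|| = 3.0422
Step 4: Proximal objective.
0.5*||prox-x||^2 = 4.7125
lambda*||prox|| = 9.3396
Total = 14.0521


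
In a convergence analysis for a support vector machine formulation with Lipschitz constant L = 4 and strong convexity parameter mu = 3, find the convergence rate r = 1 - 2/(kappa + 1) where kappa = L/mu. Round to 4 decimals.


Step 1: Compute the condition number.
kappa = L/mu = 4/3 = 1.3333
Step 2: Compute the convergence rate.
r = 1 - 2/(kappa + 1) = 1 - 2*mu/(L + mu) = (L - mu)/(L + mu) = 1/7 = 0.1429


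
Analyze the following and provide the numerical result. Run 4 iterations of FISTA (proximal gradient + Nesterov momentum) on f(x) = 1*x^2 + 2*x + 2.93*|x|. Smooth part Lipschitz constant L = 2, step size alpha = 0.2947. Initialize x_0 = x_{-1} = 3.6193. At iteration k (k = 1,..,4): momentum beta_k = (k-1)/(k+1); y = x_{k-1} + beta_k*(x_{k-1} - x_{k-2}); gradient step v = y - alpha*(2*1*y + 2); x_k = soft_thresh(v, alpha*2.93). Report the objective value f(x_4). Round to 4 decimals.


FISTA on f(x) = 1*x^2 + 2*x + 2.93*|x|
L = 2, alpha = 0.2947
Iteration 1: beta = 0.0, y = 3.6193 + 0.0*(3.6193 - 3.6193) = 3.6193
  grad(y) = 9.2386, v = y - alpha*grad = 0.8967
  prox(v) = soft_thresh(0.8967, 0.8635) = 0.0332
Iteration 2: beta = 0.3333, y = 0.0332 + 0.3333*(0.0332 - 3.6193) = -1.1621
  grad(y) = -0.3243, v = y - alpha*grad = -1.0666
  prox(v) = soft_thresh(-1.0666, 0.8635) = -0.2031
Iteration 3: beta = 0.5, y = -0.2031 + 0.5*(-0.2031 - 0.0332) = -0.3213
  grad(y) = 1.3575, v = y - alpha*grad = -0.7213
  prox(v) = soft_thresh(-0.7213, 0.8635) = 0.0
Iteration 4: beta = 0.6, y = 0.0 + 0.6*(0.0 + 0.2031) = 0.1219
  grad(y) = 2.2437, v = y - alpha*grad = -0.5394
  prox(v) = soft_thresh(-0.5394, 0.8635) = 0.0
f(x_4) = 1*0.0^2 + 2*0.0 + 2.93*|0.0| = 0.0


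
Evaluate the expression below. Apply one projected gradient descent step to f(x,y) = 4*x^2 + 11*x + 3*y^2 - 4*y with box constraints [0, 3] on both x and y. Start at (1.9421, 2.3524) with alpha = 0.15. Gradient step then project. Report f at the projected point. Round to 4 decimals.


Step 1: Compute gradient at (1.9421, 2.3524).
grad_x = 2*4*1.9421 + 11 = 26.5368
grad_y = 2*3*2.3524 - 4 = 10.1144
Step 2: Gradient step.
x_raw = 1.9421 - 0.15*26.5368 = -2.0384
y_raw = 2.3524 - 0.15*10.1144 = 0.8352
Step 3: Project onto [0, 3].
x_proj = clip(-2.0384) = 0.0
y_proj = clip(0.8352) = 0.8352
Step 4: Evaluate f.
f(0.0, 0.8352) = -1.2481


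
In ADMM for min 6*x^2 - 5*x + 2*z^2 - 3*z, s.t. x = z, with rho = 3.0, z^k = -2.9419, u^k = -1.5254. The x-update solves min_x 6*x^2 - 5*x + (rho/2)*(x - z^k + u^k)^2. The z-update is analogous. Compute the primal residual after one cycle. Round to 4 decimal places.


ADMM iteration with rho = 3.0, z^k = -2.9419, u^k = -1.5254
Step 1: x-update.
Minimize 6*x^2 - 5*x + (3.0/2)*(x + 2.9419 - 1.5254)^2
FOC: (2*6 + 3.0)*x = 5 + 3.0*(-2.9419 + 1.5254)
x^{k+1} = 0.05
Step 2: z-update.
Minimize 2*z^2 - 3*z + (3.0/2)*(0.05 - z - 1.5254)^2
FOC: (2*2 + 3.0)*z = 3 + 3.0*(0.05 - 1.5254)
z^{k+1} = -0.2037
Step 3: u-update.
u^{k+1} = -1.5254 + 0.05 + 0.2037 = -1.2716
Step 4: Primal residual = |0.05 + 0.2037| = 0.2538


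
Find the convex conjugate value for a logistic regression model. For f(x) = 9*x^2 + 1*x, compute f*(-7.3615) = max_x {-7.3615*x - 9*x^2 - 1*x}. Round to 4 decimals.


f*(y) = sup_x {y*x - a*x^2 - b*x} = sup_x {(y-b)*x - a*x^2}
FOC: (y - b) - 2a*x = 0 => x* = (y - b)/(2a)
x* = (-7.3615 - 1)/(2*9) = -0.4645
f*(-7.3615) = (y-b)^2/(4a) = (-7.3615 - 1)^2/(4*9)
= 69.9147/36 = 1.9421


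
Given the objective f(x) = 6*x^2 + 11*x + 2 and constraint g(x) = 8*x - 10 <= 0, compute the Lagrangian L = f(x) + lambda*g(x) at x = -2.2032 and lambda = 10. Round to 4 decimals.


Step 1: Evaluate f(x).
f(-2.2032) = 6*(-2.2032)^2 + 11*(-2.2032) + 2 = 6.8893
Step 2: Evaluate g(x).
g(-2.2032) = 8*-2.2032 - 10 = -27.6256
Step 3: Compute Lagrangian.
L = 6.8893 + 10*-27.6256 = -269.3667


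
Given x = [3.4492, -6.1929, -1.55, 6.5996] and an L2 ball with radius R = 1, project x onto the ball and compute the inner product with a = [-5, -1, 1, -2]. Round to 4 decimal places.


Step 1: Compute ||x|| (intermediates to 6 decimals).
||x|| = sqrt(3.4492^2 + (-6.1929)^2 + (-1.55)^2 + 6.5996^2) = 9.808476
Step 2: Project.
Since ||x|| > R, scale = R/||x|| = 1/9.808476 = 0.101953, proj(x) = scale * x
proj(x) = [0.351656, -0.631385, -0.158027, 0.672849]
Step 3: Dot product.
a^T * proj(x) = -5*0.351656 - 1*(-0.631385) + 1*(-0.158027) - 2*0.672849 = -2.6306


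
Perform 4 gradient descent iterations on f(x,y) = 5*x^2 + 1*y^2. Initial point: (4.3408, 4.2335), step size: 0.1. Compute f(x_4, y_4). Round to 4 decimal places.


Gradient descent on f(x,y) = 5*x^2 + 1*y^2.
Starting point: (4.3408, 4.2335), alpha = 0.1
Step 1: grad_x = 2*5*4.3408 = 43.408, grad_y = 2*1*4.2335 = 8.467
  x_1 = 4.3408 - 0.1*43.408 = -0.0
  y_1 = 4.2335 - 0.1*8.467 = 3.3868
Step 2: grad_x = 2*5*-0.0 = -0.0, grad_y = 2*1*3.3868 = 6.7736
  x_2 = -0.0 - 0.1*-0.0 = 0.0
  y_2 = 3.3868 - 0.1*6.7736 = 2.7094
Step 3: grad_x = 2*5*0.0 = 0.0, grad_y = 2*1*2.7094 = 5.4189
  x_3 = 0.0 - 0.1*0.0 = 0.0
  y_3 = 2.7094 - 0.1*5.4189 = 2.1676
Step 4: grad_x = 2*5*0.0 = 0.0, grad_y = 2*1*2.1676 = 4.3351
  x_4 = 0.0 - 0.1*0.0 = 0.0
  y_4 = 2.1676 - 0.1*4.3351 = 1.734
f(0.0, 1.734) = 5*0.0^2 + 1*1.734^2 = 3.0069


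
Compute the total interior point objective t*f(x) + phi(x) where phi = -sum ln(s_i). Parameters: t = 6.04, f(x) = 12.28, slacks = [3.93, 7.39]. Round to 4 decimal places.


Step 1: Compute log-barrier.
ln values: [1.3686, 2.0001]
phi = -(1.3686 + 2.0001) = -3.3688
Step 2: Compute augmented objective.
t*f(x) = 6.04*12.28 = 74.1712
Total = 74.1712 - 3.3688 = 70.8024


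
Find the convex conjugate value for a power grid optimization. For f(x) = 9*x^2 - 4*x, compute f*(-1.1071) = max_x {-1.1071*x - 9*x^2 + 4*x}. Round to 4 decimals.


f*(y) = sup_x {y*x - a*x^2 - b*x} = sup_x {(y-b)*x - a*x^2}
FOC: (y - b) - 2a*x = 0 => x* = (y - b)/(2a)
x* = (-1.1071 + 4)/(2*9) = 0.1607
f*(-1.1071) = (y-b)^2/(4a) = (-1.1071 + 4)^2/(4*9)
= 8.3689/36 = 0.2325


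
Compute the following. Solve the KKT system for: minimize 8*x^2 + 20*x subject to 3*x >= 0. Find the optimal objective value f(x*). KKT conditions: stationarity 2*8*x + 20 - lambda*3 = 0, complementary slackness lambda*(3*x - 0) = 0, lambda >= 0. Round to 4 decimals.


Step 1: Try lambda = 0 (constraint inactive).
x_unc = -20/(2*8) = -1.25
Check: 3*-1.25 = -3.75 < 0 -- violated!
Step 2: Constraint must be active: 3*x = 0
x* = 0/3 = 0.0
lambda = (2*8*0.0 + 20)/3 = 6.6667
Step 3: Compute optimal value.
f(x*) = 8*0.0^2 + 20*0.0 = 0.0


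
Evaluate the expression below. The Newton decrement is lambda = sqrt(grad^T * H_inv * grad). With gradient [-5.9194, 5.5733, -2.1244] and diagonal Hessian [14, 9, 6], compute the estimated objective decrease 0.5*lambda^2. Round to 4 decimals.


Step 1: H is diagonal, so H^(-1) * g = [-0.4228, 0.6193, -0.3541].
Step 2: g^T H^(-1) g = sum_i g_i^2 / H_ii
  = (-5.9194)^2/14 + (5.5733)^2/9 + (-2.1244)^2/6
  = 2.5028 + 3.4513 + 0.7522 = 6.7063
Step 3: Objective decrease = 0.5 * g^T H^(-1) g = 3.3531


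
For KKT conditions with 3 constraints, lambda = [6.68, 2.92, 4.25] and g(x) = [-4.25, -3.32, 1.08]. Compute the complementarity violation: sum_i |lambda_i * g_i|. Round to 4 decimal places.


KKT complementary slackness check:
lambda_1 * g_1 = 6.68 * -4.25 = -28.39
lambda_2 * g_2 = 2.92 * -3.32 = -9.6944
lambda_3 * g_3 = 4.25 * 1.08 = 4.59
Total violation = 28.39 + 9.6944 + 4.59 = 42.6744


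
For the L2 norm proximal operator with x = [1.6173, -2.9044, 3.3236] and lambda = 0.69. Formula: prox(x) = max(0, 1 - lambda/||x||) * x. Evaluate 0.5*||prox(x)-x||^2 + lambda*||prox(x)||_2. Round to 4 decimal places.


Step 1: Compute ||x||.
||x|| = 4.7008
Step 2: Compute scaling factor.
scale = max(0, 1 - 0.69/4.7008) = 0.8532
Step 3: prox(x) = [1.3799, -2.4781, 2.8358]
||prox(x)|| = 4.0108
Step 4: Proximal objective.
0.5*||prox-x||^2 = 0.2381
lambda*||prox|| = 2.7675
Total = 3.0055


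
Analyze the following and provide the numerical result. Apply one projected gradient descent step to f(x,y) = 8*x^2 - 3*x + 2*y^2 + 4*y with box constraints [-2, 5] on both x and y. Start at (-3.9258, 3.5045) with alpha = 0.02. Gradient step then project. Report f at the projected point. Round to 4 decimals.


Step 1: Compute gradient at (-3.9258, 3.5045).
grad_x = 2*8*-3.9258 - 3 = -65.8128
grad_y = 2*2*3.5045 + 4 = 18.018
Step 2: Gradient step.
x_raw = -3.9258 - 0.02*-65.8128 = -2.6095
y_raw = 3.5045 - 0.02*18.018 = 3.1441
Step 3: Project onto [-2, 5].
x_proj = clip(-2.6095) = -2.0
y_proj = clip(3.1441) = 3.1441
Step 4: Evaluate f.
f(-2.0, 3.1441) = 70.3478


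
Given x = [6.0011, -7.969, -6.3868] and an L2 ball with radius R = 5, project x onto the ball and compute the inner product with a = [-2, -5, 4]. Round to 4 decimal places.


Step 1: Compute ||x|| (intermediates to 6 decimals).
||x|| = sqrt(6.0011^2 + (-7.969)^2 + (-6.3868)^2) = 11.845226
Step 2: Project.
Since ||x|| > R, scale = R/||x|| = 5/11.845226 = 0.422111, proj(x) = scale * x
proj(x) = [2.53313, -3.363803, -2.695939]
Step 3: Dot product.
a^T * proj(x) = -2*2.53313 - 5*(-3.363803) + 4*(-2.695939) = 0.969


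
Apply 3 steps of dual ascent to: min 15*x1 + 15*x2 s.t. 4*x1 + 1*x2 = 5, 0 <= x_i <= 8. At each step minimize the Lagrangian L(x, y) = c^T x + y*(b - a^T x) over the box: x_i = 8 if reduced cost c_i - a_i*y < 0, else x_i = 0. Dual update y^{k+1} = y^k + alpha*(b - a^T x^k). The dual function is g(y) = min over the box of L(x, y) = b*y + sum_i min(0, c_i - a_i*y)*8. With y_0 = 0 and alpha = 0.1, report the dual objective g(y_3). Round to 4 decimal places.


Dual ascent for LP: min 15*x1 + 15*x2, 4*x1 + 1*x2 = 5, 0 <= x_i <= 8
Step 1: y^k = 0.0, reduced costs: (15.0, 15.0)
  x^k = (0.0, 0.0), subgradient = b - a^T x = 5.0
  y^{k+1} = 0.0 + 0.1*5.0 = 0.5
Step 2: y^k = 0.5, reduced costs: (13.0, 14.5)
  x^k = (0.0, 0.0), subgradient = b - a^T x = 5.0
  y^{k+1} = 0.5 + 0.1*5.0 = 1.0
Step 3: y^k = 1.0, reduced costs: (11.0, 14.0)
  x^k = (0.0, 0.0), subgradient = b - a^T x = 5.0
  y^{k+1} = 1.0 + 0.1*5.0 = 1.5
Dual objective at y_3 = 1.5: reduced costs (9.0, 13.5), box minimizer x = (0.0, 0.0)
g(y_3) = b*y + (c1 - a1*y)*x1 + (c2 - a2*y)*x2 = 5*1.5 + 9.0*0.0 + 13.5*0.0 = 7.5 + 0.0 + 0.0 = 7.5


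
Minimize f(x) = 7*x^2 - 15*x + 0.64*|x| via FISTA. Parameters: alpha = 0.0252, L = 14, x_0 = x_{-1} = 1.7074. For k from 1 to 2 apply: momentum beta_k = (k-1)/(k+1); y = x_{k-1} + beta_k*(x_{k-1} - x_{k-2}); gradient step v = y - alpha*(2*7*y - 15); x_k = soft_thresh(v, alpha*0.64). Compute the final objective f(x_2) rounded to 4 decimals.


FISTA on f(x) = 7*x^2 - 15*x + 0.64*|x|
L = 14, alpha = 0.0252
Iteration 1: beta = 0.0, y = 1.7074 + 0.0*(1.7074 - 1.7074) = 1.7074
  grad(y) = 8.9036, v = y - alpha*grad = 1.483
  prox(v) = soft_thresh(1.483, 0.0161) = 1.4669
Iteration 2: beta = 0.3333, y = 1.4669 + 0.3333*(1.4669 - 1.7074) = 1.3867
  grad(y) = 4.4143, v = y - alpha*grad = 1.2755
  prox(v) = soft_thresh(1.2755, 0.0161) = 1.2594
f(x_2) = 7*1.2594^2 - 15*1.2594 + 0.64*|1.2594| = -6.9825


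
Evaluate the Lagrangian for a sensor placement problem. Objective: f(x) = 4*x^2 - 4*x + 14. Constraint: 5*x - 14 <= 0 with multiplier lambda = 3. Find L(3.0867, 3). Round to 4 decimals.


Step 1: Evaluate f(x).
f(3.0867) = 4*3.0867^2 - 4*3.0867 + 14 = 39.7641
Step 2: Evaluate g(x).
g(3.0867) = 5*3.0867 - 14 = 1.4335
Step 3: Compute Lagrangian.
L = 39.7641 + 3*1.4335 = 44.0646


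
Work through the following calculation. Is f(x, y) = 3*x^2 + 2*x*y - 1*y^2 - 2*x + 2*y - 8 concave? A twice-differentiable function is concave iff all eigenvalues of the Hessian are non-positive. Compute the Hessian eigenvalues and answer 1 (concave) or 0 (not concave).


The Hessian of f(x,y) = 3*x^2 + 2*x*y - 1*y^2 - 2*x + 2*y - 8 is:
H = [[6, 2], [2, -2]]
Trace = 6 - 2 = 4
Determinant = 6*-2 - (2)^2 = -16
Discriminant = (4)^2 - 4*-16 = 80.0
Eigenvalues: lambda_1 = -2.4721, lambda_2 = 6.4721
The function is not concave.

0


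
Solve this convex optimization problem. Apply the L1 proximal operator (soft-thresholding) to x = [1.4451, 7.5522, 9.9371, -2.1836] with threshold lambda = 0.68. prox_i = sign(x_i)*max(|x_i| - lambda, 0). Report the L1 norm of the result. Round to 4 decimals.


Soft-thresholding with lambda = 0.68:
prox(1.4451) = sign(1.4451)*max(|1.4451| - 0.68, 0) = 0.7651
prox(7.5522) = sign(7.5522)*max(|7.5522| - 0.68, 0) = 6.8722
prox(9.9371) = sign(9.9371)*max(|9.9371| - 0.68, 0) = 9.2571
prox(-2.1836) = sign(-2.1836)*max(|-2.1836| - 0.68, 0) = -1.5036
prox(x) = [0.7651, 6.8722, 9.2571, -1.5036]
||prox(x)||_1 = 0.7651 + 6.8722 + 9.2571 + 1.5036 = 18.398


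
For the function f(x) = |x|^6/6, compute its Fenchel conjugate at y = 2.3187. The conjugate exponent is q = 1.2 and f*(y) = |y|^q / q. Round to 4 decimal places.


The conjugate exponent q satisfies 1/p + 1/q = 1.
p = 6, so q = 6/(6 - 1) = 1.2
|y|^q = 2.3187^1.2 = 2.7434
f*(2.3187) = 2.7434 / 1.2 = 2.2862


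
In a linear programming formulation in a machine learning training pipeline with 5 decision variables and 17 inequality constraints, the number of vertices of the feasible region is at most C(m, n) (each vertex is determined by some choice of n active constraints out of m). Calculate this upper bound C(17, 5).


Each vertex corresponds to some choice of n active constraints out of m, so the number of vertices is at most C(m, n) = m! / (n!(m-n)!).
m = 17, n = 5
Numerator: 17 * 16 * 15 * 14 * 13
Denominator: 5! = 120
C(17, 5) = 6188


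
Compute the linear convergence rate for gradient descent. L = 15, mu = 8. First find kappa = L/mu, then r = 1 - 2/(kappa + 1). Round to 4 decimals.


Step 1: Compute the condition number.
kappa = L/mu = 15/8 = 1.875
Step 2: Compute the convergence rate.
r = 1 - 2/(kappa + 1) = 1 - 2*mu/(L + mu) = (L - mu)/(L + mu) = 7/23 = 0.3043


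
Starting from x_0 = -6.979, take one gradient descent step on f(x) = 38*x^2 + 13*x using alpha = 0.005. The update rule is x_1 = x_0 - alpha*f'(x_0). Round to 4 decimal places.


We compute the gradient at x_0 and apply the update.
f'(x) = 76*x + 13
f'(-6.979) = 76*-6.979 + 13 = -517.404
x_1 = -6.979 - 0.005*-517.404 = -4.392


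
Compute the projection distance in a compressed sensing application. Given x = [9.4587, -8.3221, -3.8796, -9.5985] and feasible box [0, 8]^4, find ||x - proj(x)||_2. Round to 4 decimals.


Project each component onto [0, 8].
clip(9.4587) = 8.0, clip(-8.3221) = 0.0, clip(-3.8796) = 0.0, clip(-9.5985) = 0.0
Projection = [8.0, 0.0, 0.0, 0.0]
Squared diffs: [2.1278, 69.2573, 15.0513, 92.1312]
Distance = sqrt(178.5676) = 13.3629


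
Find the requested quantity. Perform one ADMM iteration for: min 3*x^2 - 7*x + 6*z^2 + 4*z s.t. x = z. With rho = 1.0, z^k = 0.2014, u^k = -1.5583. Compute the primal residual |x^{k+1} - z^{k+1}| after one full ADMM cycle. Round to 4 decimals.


ADMM iteration with rho = 1.0, z^k = 0.2014, u^k = -1.5583
Step 1: x-update.
Minimize 3*x^2 - 7*x + (1.0/2)*(x - 0.2014 - 1.5583)^2
FOC: (2*3 + 1.0)*x = 7 + 1.0*(0.2014 + 1.5583)
x^{k+1} = 1.2514
Step 2: z-update.
Minimize 6*z^2 + 4*z + (1.0/2)*(1.2514 - z - 1.5583)^2
FOC: (2*6 + 1.0)*z = -4 + 1.0*(1.2514 - 1.5583)
z^{k+1} = -0.3313
Step 3: u-update.
u^{k+1} = -1.5583 + 1.2514 + 0.3313 = 0.0244
Step 4: Primal residual = |1.2514 + 0.3313| = 1.5827


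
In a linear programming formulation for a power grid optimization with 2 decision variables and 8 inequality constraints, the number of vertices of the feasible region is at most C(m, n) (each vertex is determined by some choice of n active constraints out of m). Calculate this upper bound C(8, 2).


Each vertex corresponds to some choice of n active constraints out of m, so the number of vertices is at most C(m, n) = m! / (n!(m-n)!).
m = 8, n = 2
Numerator: 8 * 7
Denominator: 2! = 2
C(8, 2) = 28


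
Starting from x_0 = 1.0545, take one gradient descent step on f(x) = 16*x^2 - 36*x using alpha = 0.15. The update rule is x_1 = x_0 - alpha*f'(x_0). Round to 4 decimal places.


We compute the gradient at x_0 and apply the update.
f'(x) = 32*x - 36
f'(1.0545) = 32*1.0545 - 36 = -2.256
x_1 = 1.0545 - 0.15*-2.256 = 1.3929


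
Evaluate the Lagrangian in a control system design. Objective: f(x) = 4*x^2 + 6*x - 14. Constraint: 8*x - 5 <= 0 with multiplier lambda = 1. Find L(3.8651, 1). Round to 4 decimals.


Step 1: Evaluate f(x).
f(3.8651) = 4*3.8651^2 + 6*3.8651 - 14 = 68.9466
Step 2: Evaluate g(x).
g(3.8651) = 8*3.8651 - 5 = 25.9208
Step 3: Compute Lagrangian.
L = 68.9466 + 1*25.9208 = 94.8674


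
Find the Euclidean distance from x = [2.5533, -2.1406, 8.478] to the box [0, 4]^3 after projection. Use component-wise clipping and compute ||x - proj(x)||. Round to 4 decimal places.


Project each component onto [0, 4].
clip(2.5533) = 2.5533, clip(-2.1406) = 0.0, clip(8.478) = 4.0
Projection = [2.5533, 0.0, 4.0]
Squared diffs: [0.0, 4.5822, 20.0525]
Distance = sqrt(24.6347) = 4.9633


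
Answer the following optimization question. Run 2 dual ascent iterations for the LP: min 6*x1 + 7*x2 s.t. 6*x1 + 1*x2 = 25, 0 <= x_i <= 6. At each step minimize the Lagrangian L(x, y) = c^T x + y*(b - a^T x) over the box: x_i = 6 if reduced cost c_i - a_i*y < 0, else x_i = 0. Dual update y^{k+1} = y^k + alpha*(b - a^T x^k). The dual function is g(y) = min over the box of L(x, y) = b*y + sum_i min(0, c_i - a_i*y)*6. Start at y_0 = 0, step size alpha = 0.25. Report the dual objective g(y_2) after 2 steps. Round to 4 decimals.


Dual ascent for LP: min 6*x1 + 7*x2, 6*x1 + 1*x2 = 25, 0 <= x_i <= 6
Step 1: y^k = 0.0, reduced costs: (6.0, 7.0)
  x^k = (0.0, 0.0), subgradient = b - a^T x = 25.0
  y^{k+1} = 0.0 + 0.25*25.0 = 6.25
Step 2: y^k = 6.25, reduced costs: (-31.5, 0.75)
  x^k = (6.0, 0.0), subgradient = b - a^T x = -11.0
  y^{k+1} = 6.25 + 0.25*-11.0 = 3.5
Dual objective at y_2 = 3.5: reduced costs (-15.0, 3.5), box minimizer x = (6.0, 0.0)
g(y_2) = b*y + (c1 - a1*y)*x1 + (c2 - a2*y)*x2 = 25*3.5 + (-15.0)*6.0 + 3.5*0.0 = 87.5 - 90.0 + 0.0 = -2.5


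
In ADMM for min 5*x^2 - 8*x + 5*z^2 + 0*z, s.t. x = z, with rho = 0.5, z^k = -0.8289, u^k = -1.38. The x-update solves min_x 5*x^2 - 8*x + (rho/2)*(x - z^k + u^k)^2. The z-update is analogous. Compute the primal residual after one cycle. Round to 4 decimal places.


ADMM iteration with rho = 0.5, z^k = -0.8289, u^k = -1.38
Step 1: x-update.
Minimize 5*x^2 - 8*x + (0.5/2)*(x + 0.8289 - 1.38)^2
FOC: (2*5 + 0.5)*x = 8 + 0.5*(-0.8289 + 1.38)
x^{k+1} = 0.7881
Step 2: z-update.
Minimize 5*z^2 + 0*z + (0.5/2)*(0.7881 - z - 1.38)^2
FOC: (2*5 + 0.5)*z = 0 + 0.5*(0.7881 - 1.38)
z^{k+1} = -0.0282
Step 3: u-update.
u^{k+1} = -1.38 + 0.7881 + 0.0282 = -0.5637
Step 4: Primal residual = |0.7881 + 0.0282| = 0.8163


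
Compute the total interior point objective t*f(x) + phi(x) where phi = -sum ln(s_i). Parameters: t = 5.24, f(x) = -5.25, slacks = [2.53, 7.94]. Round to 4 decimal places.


Step 1: Compute log-barrier.
ln values: [0.9282, 2.0719]
phi = -(0.9282 + 2.0719) = -3.0001
Step 2: Compute augmented objective.
t*f(x) = 5.24*-5.25 = -27.51
Total = -27.51 - 3.0001 = -30.5101


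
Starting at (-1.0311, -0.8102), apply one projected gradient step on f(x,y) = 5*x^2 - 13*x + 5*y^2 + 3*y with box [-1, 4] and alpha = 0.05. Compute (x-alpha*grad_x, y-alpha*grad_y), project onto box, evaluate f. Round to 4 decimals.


Step 1: Compute gradient at (-1.0311, -0.8102).
grad_x = 2*5*-1.0311 - 13 = -23.311
grad_y = 2*5*-0.8102 + 3 = -5.102
Step 2: Gradient step.
x_raw = -1.0311 - 0.05*-23.311 = 0.1345
y_raw = -0.8102 - 0.05*-5.102 = -0.5551
Step 3: Project onto [-1, 4].
x_proj = clip(0.1345) = 0.1345
y_proj = clip(-0.5551) = -0.5551
Step 4: Evaluate f.
f(0.1345, -0.5551) = -1.7821


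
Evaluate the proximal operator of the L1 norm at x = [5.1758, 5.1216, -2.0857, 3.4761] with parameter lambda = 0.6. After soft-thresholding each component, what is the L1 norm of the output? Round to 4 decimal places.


Soft-thresholding with lambda = 0.6:
prox(5.1758) = sign(5.1758)*max(|5.1758| - 0.6, 0) = 4.5758
prox(5.1216) = sign(5.1216)*max(|5.1216| - 0.6, 0) = 4.5216
prox(-2.0857) = sign(-2.0857)*max(|-2.0857| - 0.6, 0) = -1.4857
prox(3.4761) = sign(3.4761)*max(|3.4761| - 0.6, 0) = 2.8761
prox(x) = [4.5758, 4.5216, -1.4857, 2.8761]
||prox(x)||_1 = 4.5758 + 4.5216 + 1.4857 + 2.8761 = 13.4592


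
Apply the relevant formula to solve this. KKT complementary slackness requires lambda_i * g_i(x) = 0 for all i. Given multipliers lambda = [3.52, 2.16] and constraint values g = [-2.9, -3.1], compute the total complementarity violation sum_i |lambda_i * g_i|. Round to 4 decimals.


KKT complementary slackness check:
lambda_1 * g_1 = 3.52 * -2.9 = -10.208
lambda_2 * g_2 = 2.16 * -3.1 = -6.696
Total violation = 10.208 + 6.696 = 16.904


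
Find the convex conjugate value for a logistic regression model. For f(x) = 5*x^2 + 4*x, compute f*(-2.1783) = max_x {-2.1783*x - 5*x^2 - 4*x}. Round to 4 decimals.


f*(y) = sup_x {y*x - a*x^2 - b*x} = sup_x {(y-b)*x - a*x^2}
FOC: (y - b) - 2a*x = 0 => x* = (y - b)/(2a)
x* = (-2.1783 - 4)/(2*5) = -0.6178
f*(-2.1783) = (y-b)^2/(4a) = (-2.1783 - 4)^2/(4*5)
= 38.1714/20 = 1.9086


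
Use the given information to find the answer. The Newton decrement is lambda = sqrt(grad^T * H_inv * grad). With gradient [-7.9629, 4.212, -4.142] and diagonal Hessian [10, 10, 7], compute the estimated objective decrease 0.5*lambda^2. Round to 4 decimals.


Step 1: H is diagonal, so H^(-1) * g = [-0.7963, 0.4212, -0.5917].
Step 2: g^T H^(-1) g = sum_i g_i^2 / H_ii
  = (-7.9629)^2/10 + (4.212)^2/10 + (-4.142)^2/7
  = 6.3408 + 1.7741 + 2.4509 = 10.5658
Step 3: Objective decrease = 0.5 * g^T H^(-1) g = 5.2829


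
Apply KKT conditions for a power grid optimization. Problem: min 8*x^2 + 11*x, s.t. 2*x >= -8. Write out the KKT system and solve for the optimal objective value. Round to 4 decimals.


Step 1: Try lambda = 0 (constraint inactive).
Stationarity: 2*8*x + 11 = 0
x* = -11/(2*8) = -0.6875
Check constraint: 2*-0.6875 = -1.375 >= -8 -- satisfied.
Step 2: Compute optimal value.
f(x*) = 8*(-0.6875)^2 + 11*(-0.6875) = -3.7813


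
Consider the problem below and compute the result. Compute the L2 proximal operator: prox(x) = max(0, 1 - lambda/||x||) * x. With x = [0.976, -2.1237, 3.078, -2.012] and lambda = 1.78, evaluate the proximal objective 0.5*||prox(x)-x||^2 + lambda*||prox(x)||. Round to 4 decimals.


Step 1: Compute ||x||.
||x|| = 4.3572
Step 2: Compute scaling factor.
scale = max(0, 1 - 1.78/4.3572) = 0.5915
Step 3: prox(x) = [0.5773, -1.2561, 1.8206, -1.1901]
||prox(x)|| = 2.5772
Step 4: Proximal objective.
0.5*||prox-x||^2 = 1.5842
lambda*||prox|| = 4.5874
Total = 6.1716


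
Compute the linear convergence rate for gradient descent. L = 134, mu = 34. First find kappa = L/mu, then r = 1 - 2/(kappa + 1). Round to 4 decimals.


Step 1: Compute the condition number.
kappa = L/mu = 134/34 = 3.9412
Step 2: Compute the convergence rate.
r = 1 - 2/(kappa + 1) = 1 - 2*mu/(L + mu) = (L - mu)/(L + mu) = 100/168 = 0.5952


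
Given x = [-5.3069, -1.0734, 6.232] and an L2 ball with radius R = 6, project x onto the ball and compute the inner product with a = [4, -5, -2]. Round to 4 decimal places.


Step 1: Compute ||x|| (intermediates to 6 decimals).
||x|| = sqrt((-5.3069)^2 + (-1.0734)^2 + 6.232^2) = 8.255495
Step 2: Project.
Since ||x|| > R, scale = R/||x|| = 6/8.255495 = 0.726789, proj(x) = scale * x
proj(x) = [-3.856997, -0.780135, 4.529349]
Step 3: Dot product.
a^T * proj(x) = 4*(-3.856997) - 5*(-0.780135) - 2*4.529349 = -20.586


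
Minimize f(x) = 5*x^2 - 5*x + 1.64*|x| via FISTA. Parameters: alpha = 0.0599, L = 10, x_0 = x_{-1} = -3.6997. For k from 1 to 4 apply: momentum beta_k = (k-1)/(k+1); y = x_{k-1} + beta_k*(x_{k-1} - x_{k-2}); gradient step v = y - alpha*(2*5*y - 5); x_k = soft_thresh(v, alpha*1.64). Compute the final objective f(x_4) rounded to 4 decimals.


FISTA on f(x) = 5*x^2 - 5*x + 1.64*|x|
L = 10, alpha = 0.0599
Iteration 1: beta = 0.0, y = -3.6997 + 0.0*(-3.6997 + 3.6997) = -3.6997
  grad(y) = -41.997, v = y - alpha*grad = -1.1841
  prox(v) = soft_thresh(-1.1841, 0.0982) = -1.0858
Iteration 2: beta = 0.3333, y = -1.0858 + 0.3333*(-1.0858 + 3.6997) = -0.2146
  grad(y) = -7.1456, v = y - alpha*grad = 0.2135
  prox(v) = soft_thresh(0.2135, 0.0982) = 0.1152
Iteration 3: beta = 0.5, y = 0.1152 + 0.5*(0.1152 + 1.0858) = 0.7158
  grad(y) = 2.1576, v = y - alpha*grad = 0.5865
  prox(v) = soft_thresh(0.5865, 0.0982) = 0.4883
Iteration 4: beta = 0.6, y = 0.4883 + 0.6*(0.4883 - 0.1152) = 0.7121
  grad(y) = 2.1212, v = y - alpha*grad = 0.5851
  prox(v) = soft_thresh(0.5851, 0.0982) = 0.4868
f(x_4) = 5*0.4868^2 - 5*0.4868 + 1.64*|0.4868| = -0.4507


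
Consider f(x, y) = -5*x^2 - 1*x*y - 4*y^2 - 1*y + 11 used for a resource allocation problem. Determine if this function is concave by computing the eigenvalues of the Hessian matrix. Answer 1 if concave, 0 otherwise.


The Hessian of f(x,y) = -5*x^2 - 1*x*y - 4*y^2 - 1*y + 11 is:
H = [[-10, -1], [-1, -8]]
Trace = -10 - 8 = -18
Determinant = -10*-8 - (-1)^2 = 79
Discriminant = (-18)^2 - 4*79 = 8.0
Eigenvalues: lambda_1 = -10.4142, lambda_2 = -7.5858
The function is concave.

1


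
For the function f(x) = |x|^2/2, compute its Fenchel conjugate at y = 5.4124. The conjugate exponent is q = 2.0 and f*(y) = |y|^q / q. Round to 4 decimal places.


The conjugate exponent q satisfies 1/p + 1/q = 1.
p = 2, so q = 2/(2 - 1) = 2.0
|y|^q = 5.4124^2.0 = 29.2941
f*(5.4124) = 29.2941 / 2.0 = 14.647


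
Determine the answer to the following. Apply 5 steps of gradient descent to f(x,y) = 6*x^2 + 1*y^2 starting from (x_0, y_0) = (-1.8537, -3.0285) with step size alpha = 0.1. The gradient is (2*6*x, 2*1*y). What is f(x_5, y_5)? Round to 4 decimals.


Gradient descent on f(x,y) = 6*x^2 + 1*y^2.
Starting point: (-1.8537, -3.0285), alpha = 0.1
Step 1: grad_x = 2*6*-1.8537 = -22.2444, grad_y = 2*1*-3.0285 = -6.057
  x_1 = -1.8537 - 0.1*-22.2444 = 0.3707
  y_1 = -3.0285 - 0.1*-6.057 = -2.4228
Step 2: grad_x = 2*6*0.3707 = 4.4489, grad_y = 2*1*-2.4228 = -4.8456
  x_2 = 0.3707 - 0.1*4.4489 = -0.0741
  y_2 = -2.4228 - 0.1*-4.8456 = -1.9382
Step 3: grad_x = 2*6*-0.0741 = -0.8898, grad_y = 2*1*-1.9382 = -3.8765
  x_3 = -0.0741 - 0.1*-0.8898 = 0.0148
  y_3 = -1.9382 - 0.1*-3.8765 = -1.5506
Step 4: grad_x = 2*6*0.0148 = 0.178, grad_y = 2*1*-1.5506 = -3.1012
  x_4 = 0.0148 - 0.1*0.178 = -0.003
  y_4 = -1.5506 - 0.1*-3.1012 = -1.2405
Step 5: grad_x = 2*6*-0.003 = -0.0356, grad_y = 2*1*-1.2405 = -2.4809
  x_5 = -0.003 - 0.1*-0.0356 = 0.0006
  y_5 = -1.2405 - 0.1*-2.4809 = -0.9924
f(0.0006, -0.9924) = 6*0.0006^2 + 1*(-0.9924)^2 = 0.9848


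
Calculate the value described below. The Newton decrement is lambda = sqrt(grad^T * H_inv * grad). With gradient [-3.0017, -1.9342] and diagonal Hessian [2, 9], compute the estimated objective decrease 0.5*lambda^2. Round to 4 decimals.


Step 1: H is diagonal, so H^(-1) * g = [-1.5009, -0.2149].
Step 2: g^T H^(-1) g = sum_i g_i^2 / H_ii
  = (-3.0017)^2/2 + (-1.9342)^2/9
  = 4.5051 + 0.4157 = 4.9208
Step 3: Objective decrease = 0.5 * g^T H^(-1) g = 2.4604


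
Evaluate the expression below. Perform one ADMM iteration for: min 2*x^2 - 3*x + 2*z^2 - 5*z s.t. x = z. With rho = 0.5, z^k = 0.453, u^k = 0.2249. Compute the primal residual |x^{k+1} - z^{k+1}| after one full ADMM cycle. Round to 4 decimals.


ADMM iteration with rho = 0.5, z^k = 0.453, u^k = 0.2249
Step 1: x-update.
Minimize 2*x^2 - 3*x + (0.5/2)*(x - 0.453 + 0.2249)^2
FOC: (2*2 + 0.5)*x = 3 + 0.5*(0.453 - 0.2249)
x^{k+1} = 0.692
Step 2: z-update.
Minimize 2*z^2 - 5*z + (0.5/2)*(0.692 - z + 0.2249)^2
FOC: (2*2 + 0.5)*z = 5 + 0.5*(0.692 + 0.2249)
z^{k+1} = 1.213
Step 3: u-update.
u^{k+1} = 0.2249 + 0.692 - 1.213 = -0.2961
Step 4: Primal residual = |0.692 - 1.213| = 0.521


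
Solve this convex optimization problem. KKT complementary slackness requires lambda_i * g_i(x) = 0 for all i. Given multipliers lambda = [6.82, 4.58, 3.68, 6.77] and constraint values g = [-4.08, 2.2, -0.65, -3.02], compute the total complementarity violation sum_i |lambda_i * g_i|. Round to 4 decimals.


KKT complementary slackness check:
lambda_1 * g_1 = 6.82 * -4.08 = -27.8256
lambda_2 * g_2 = 4.58 * 2.2 = 10.076
lambda_3 * g_3 = 3.68 * -0.65 = -2.392
lambda_4 * g_4 = 6.77 * -3.02 = -20.4454
Total violation = 27.8256 + 10.076 + 2.392 + 20.4454 = 60.739


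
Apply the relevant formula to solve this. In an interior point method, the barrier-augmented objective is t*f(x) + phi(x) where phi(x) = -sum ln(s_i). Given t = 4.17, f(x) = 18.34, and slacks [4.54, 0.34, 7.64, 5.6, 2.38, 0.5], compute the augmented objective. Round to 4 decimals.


Step 1: Compute log-barrier.
ln values: [1.5129, -1.0788, 2.0334, 1.7228, 0.8671, -0.6931]
phi = -(1.5129 - 1.0788 + 2.0334 + 1.7228 + 0.8671 - 0.6931) = -4.3642
Step 2: Compute augmented objective.
t*f(x) = 4.17*18.34 = 76.4778
Total = 76.4778 - 4.3642 = 72.1136


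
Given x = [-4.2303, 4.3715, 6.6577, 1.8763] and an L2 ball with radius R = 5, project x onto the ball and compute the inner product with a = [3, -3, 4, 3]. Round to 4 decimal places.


Step 1: Compute ||x|| (intermediates to 6 decimals).
||x|| = sqrt((-4.2303)^2 + 4.3715^2 + 6.6577^2 + 1.8763^2) = 9.211456
Step 2: Project.
Since ||x|| > R, scale = R/||x|| = 5/9.211456 = 0.542802, proj(x) = scale * x
proj(x) = [-2.296215, 2.372859, 3.613813, 1.018459]
Step 3: Dot product.
a^T * proj(x) = 3*(-2.296215) - 3*2.372859 + 4*3.613813 + 3*1.018459 = 3.5034


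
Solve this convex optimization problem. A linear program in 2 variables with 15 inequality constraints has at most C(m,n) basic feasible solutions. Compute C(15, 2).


Each vertex corresponds to some choice of n active constraints out of m, so the number of vertices is at most C(m, n) = m! / (n!(m-n)!).
m = 15, n = 2
Numerator: 15 * 14
Denominator: 2! = 2
C(15, 2) = 105


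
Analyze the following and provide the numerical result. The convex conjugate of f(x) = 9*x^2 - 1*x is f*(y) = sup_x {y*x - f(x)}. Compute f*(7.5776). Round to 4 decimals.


f*(y) = sup_x {y*x - a*x^2 - b*x} = sup_x {(y-b)*x - a*x^2}
FOC: (y - b) - 2a*x = 0 => x* = (y - b)/(2a)
x* = (7.5776 + 1)/(2*9) = 0.4765
f*(7.5776) = (y-b)^2/(4a) = (7.5776 + 1)^2/(4*9)
= 73.5752/36 = 2.0438


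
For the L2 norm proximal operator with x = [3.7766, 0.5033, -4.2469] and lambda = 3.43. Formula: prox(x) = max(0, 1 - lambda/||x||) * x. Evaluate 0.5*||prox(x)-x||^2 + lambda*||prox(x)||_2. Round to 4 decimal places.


Step 1: Compute ||x||.
||x|| = 5.7055
Step 2: Compute scaling factor.
scale = max(0, 1 - 3.43/5.7055) = 0.3988
Step 3: prox(x) = [1.5062, 0.2007, -1.6938]
||prox(x)|| = 2.2755
Step 4: Proximal objective.
0.5*||prox-x||^2 = 5.8825
lambda*||prox|| = 7.805
Total = 13.6872


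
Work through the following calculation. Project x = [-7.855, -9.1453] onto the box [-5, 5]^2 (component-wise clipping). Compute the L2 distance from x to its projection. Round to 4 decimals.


Project each component onto [-5, 5].
clip(-7.855) = -5.0, clip(-9.1453) = -5.0
Projection = [-5.0, -5.0]
Squared diffs: [8.151, 17.1835]
Distance = sqrt(25.3345) = 5.0333


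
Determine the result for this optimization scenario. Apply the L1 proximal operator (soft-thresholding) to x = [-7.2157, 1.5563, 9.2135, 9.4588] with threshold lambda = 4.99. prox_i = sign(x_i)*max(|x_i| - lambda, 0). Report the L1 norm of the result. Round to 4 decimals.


Soft-thresholding with lambda = 4.99:
prox(-7.2157) = sign(-7.2157)*max(|-7.2157| - 4.99, 0) = -2.2257
prox(1.5563) = sign(1.5563)*max(|1.5563| - 4.99, 0) = 0.0
prox(9.2135) = sign(9.2135)*max(|9.2135| - 4.99, 0) = 4.2235
prox(9.4588) = sign(9.4588)*max(|9.4588| - 4.99, 0) = 4.4688
prox(x) = [-2.2257, 0.0, 4.2235, 4.4688]
||prox(x)||_1 = 2.2257 + 0.0 + 4.2235 + 4.4688 = 10.918


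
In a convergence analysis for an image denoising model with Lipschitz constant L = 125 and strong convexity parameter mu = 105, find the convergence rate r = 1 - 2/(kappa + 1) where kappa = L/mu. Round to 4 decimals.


Step 1: Compute the condition number.
kappa = L/mu = 125/105 = 1.1905
Step 2: Compute the convergence rate.
r = 1 - 2/(kappa + 1) = 1 - 2*mu/(L + mu) = (L - mu)/(L + mu) = 20/230 = 0.087


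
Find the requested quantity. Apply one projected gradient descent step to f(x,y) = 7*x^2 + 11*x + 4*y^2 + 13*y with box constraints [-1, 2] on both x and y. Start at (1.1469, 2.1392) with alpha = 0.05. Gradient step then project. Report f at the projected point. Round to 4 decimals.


Step 1: Compute gradient at (1.1469, 2.1392).
grad_x = 2*7*1.1469 + 11 = 27.0566
grad_y = 2*4*2.1392 + 13 = 30.1136
Step 2: Gradient step.
x_raw = 1.1469 - 0.05*27.0566 = -0.2059
y_raw = 2.1392 - 0.05*30.1136 = 0.6335
Step 3: Project onto [-1, 2].
x_proj = clip(-0.2059) = -0.2059
y_proj = clip(0.6335) = 0.6335
Step 4: Evaluate f.
f(-0.2059, 0.6335) = 7.8728


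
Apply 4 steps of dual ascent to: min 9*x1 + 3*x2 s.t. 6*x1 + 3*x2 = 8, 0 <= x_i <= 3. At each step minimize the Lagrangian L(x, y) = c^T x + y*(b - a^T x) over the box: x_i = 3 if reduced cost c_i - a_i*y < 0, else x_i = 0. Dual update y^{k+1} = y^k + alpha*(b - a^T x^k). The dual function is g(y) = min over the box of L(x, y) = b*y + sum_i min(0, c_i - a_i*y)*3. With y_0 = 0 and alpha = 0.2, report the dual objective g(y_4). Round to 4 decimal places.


Dual ascent for LP: min 9*x1 + 3*x2, 6*x1 + 3*x2 = 8, 0 <= x_i <= 3
Step 1: y^k = 0.0, reduced costs: (9.0, 3.0)
  x^k = (0.0, 0.0), subgradient = b - a^T x = 8.0
  y^{k+1} = 0.0 + 0.2*8.0 = 1.6
Step 2: y^k = 1.6, reduced costs: (-0.6, -1.8)
  x^k = (3.0, 3.0), subgradient = b - a^T x = -19.0
  y^{k+1} = 1.6 + 0.2*-19.0 = -2.2
Step 3: y^k = -2.2, reduced costs: (22.2, 9.6)
  x^k = (0.0, 0.0), subgradient = b - a^T x = 8.0
  y^{k+1} = -2.2 + 0.2*8.0 = -0.6
Step 4: y^k = -0.6, reduced costs: (12.6, 4.8)
  x^k = (0.0, 0.0), subgradient = b - a^T x = 8.0
  y^{k+1} = -0.6 + 0.2*8.0 = 1.0
Dual objective at y_4 = 1.0: reduced costs (3.0, 0.0), box minimizer x = (0.0, 0.0)
g(y_4) = b*y + (c1 - a1*y)*x1 + (c2 - a2*y)*x2 = 8*1.0 + 3.0*0.0 + 0.0*0.0 = 8.0 + 0.0 + 0.0 = 8.0


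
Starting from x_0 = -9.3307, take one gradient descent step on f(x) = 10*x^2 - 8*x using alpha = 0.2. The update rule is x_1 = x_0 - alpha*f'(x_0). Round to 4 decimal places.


We compute the gradient at x_0 and apply the update.
f'(x) = 20*x - 8
f'(-9.3307) = 20*-9.3307 - 8 = -194.614
x_1 = -9.3307 - 0.2*-194.614 = 29.5921


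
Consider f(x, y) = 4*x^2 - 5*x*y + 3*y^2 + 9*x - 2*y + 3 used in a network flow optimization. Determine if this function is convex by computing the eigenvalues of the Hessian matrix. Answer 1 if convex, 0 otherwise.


The Hessian of f(x,y) = 4*x^2 - 5*x*y + 3*y^2 + 9*x - 2*y + 3 is:
H = [[8, -5], [-5, 6]]
Trace = 8 + 6 = 14
Determinant = 8*6 - (-5)^2 = 23
Discriminant = (14)^2 - 4*23 = 104.0
Eigenvalues: lambda_1 = 1.901, lambda_2 = 12.099
The function is convex.

1


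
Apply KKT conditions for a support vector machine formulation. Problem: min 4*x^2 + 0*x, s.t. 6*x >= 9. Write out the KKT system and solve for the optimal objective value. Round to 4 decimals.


Step 1: Try lambda = 0 (constraint inactive).
x_unc = 0/(2*4) = 0.0
Check: 6*0.0 = 0.0 < 9 -- violated!
Step 2: Constraint must be active: 6*x = 9
x* = 9/6 = 1.5
lambda = (2*4*1.5 + 0)/6 = 2.0
Step 3: Compute optimal value.
f(x*) = 4*1.5^2 + 0*1.5 = 9.0


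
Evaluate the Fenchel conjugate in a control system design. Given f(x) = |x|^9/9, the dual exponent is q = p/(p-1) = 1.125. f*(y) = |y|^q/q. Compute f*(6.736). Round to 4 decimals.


The conjugate exponent q satisfies 1/p + 1/q = 1.
p = 9, so q = 9/(9 - 1) = 1.125
|y|^q = 6.736^1.125 = 8.5497
f*(6.736) = 8.5497 / 1.125 = 7.5998


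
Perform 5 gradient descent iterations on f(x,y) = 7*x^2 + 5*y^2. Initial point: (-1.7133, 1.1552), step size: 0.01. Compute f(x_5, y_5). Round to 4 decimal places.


Gradient descent on f(x,y) = 7*x^2 + 5*y^2.
Starting point: (-1.7133, 1.1552), alpha = 0.01
Step 1: grad_x = 2*7*-1.7133 = -23.9862, grad_y = 2*5*1.1552 = 11.552
  x_1 = -1.7133 - 0.01*-23.9862 = -1.4734
  y_1 = 1.1552 - 0.01*11.552 = 1.0397
Step 2: grad_x = 2*7*-1.4734 = -20.6281, grad_y = 2*5*1.0397 = 10.3968
  x_2 = -1.4734 - 0.01*-20.6281 = -1.2672
  y_2 = 1.0397 - 0.01*10.3968 = 0.9357
Step 3: grad_x = 2*7*-1.2672 = -17.7402, grad_y = 2*5*0.9357 = 9.3571
  x_3 = -1.2672 - 0.01*-17.7402 = -1.0898
  y_3 = 0.9357 - 0.01*9.3571 = 0.8421
Step 4: grad_x = 2*7*-1.0898 = -15.2566, grad_y = 2*5*0.8421 = 8.4214
  x_4 = -1.0898 - 0.01*-15.2566 = -0.9372
  y_4 = 0.8421 - 0.01*8.4214 = 0.7579
Step 5: grad_x = 2*7*-0.9372 = -13.1206, grad_y = 2*5*0.7579 = 7.5793
  x_5 = -0.9372 - 0.01*-13.1206 = -0.806
  y_5 = 0.7579 - 0.01*7.5793 = 0.6821
f(-0.806, 0.6821) = 7*(-0.806)^2 + 5*0.6821^2 = 6.8738
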